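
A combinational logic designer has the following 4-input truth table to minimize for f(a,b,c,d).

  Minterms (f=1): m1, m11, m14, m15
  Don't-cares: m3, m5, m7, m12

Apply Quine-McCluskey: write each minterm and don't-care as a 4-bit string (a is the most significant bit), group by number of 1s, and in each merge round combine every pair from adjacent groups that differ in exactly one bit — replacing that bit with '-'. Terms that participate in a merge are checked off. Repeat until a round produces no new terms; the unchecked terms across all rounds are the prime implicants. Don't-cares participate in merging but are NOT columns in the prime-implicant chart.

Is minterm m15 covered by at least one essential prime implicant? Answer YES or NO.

size-2^0 implicants → 0001(✓)  0011(✓)  0101(✓)  0111(✓)  1011(✓)  1100(✓)  1110(✓)  1111(✓)
size-2^1 implicants → -011(✓)  -111(✓)  0-01(✓)  0-11(✓)  00-1(✓)  01-1(✓)  1-11(✓)  11-0  111-
size-2^2 implicants → --11  0--1
Unchecked terms (primes): --11, 0--1, 11-0, 111-
Minterm coverage:
  m1 ⊆ 0--1 [E]
  m11 ⊆ --11 [E]
  m14 ⊆ 11-0,111-
  m15 ⊆ --11,111-
E = {--11, 0--1}

YES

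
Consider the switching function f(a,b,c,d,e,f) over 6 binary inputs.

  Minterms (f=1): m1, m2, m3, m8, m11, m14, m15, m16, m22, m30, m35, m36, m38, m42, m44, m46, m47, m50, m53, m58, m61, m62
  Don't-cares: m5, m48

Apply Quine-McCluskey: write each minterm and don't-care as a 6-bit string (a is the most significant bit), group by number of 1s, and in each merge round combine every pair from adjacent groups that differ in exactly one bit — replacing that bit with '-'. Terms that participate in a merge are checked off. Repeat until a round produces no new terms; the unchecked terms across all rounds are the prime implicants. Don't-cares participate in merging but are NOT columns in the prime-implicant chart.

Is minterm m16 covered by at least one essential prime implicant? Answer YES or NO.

YES

[col 0] 000001*, 000010*, 000011*, 000101*, 001000, 001011*, 001110*, 001111*, 010000*, 010110*, 011110*, 100011*, 100100*, 100110*, 101010*, 101100*, 101110*, 101111*, 110000*, 110010*, 110101*, 111010*, 111101*, 111110*
[col 1] -00011, -01110*, -01111*, -10000, -11110*, 0-1110*, 00-011, 000-01, 0000-1, 00001-, 001-11, 00111-*, 01-110, 1-1010*, 1-1110*, 10-100*, 10-110*, 1001-0*, 101-10*, 1011-0*, 10111-*, 11-010, 11-101, 1100-0, 111-10*
[col 2] --1110, -0111-, 1-1-10, 10-1-0
Prime implicants: --1110, -00011, -0111-, -10000, 00-011, 000-01, 0000-1, 00001-, 001-11, 001000, 01-110, 1-1-10, 10-1-0, 11-010, 11-101, 1100-0
PI chart (minterm → PIs covering it):
  1 | 000-01,0000-1
  2 | 00001-  (sole → essential)
  3 | -00011,00-011,0000-1,00001-
  8 | 001000  (sole → essential)
  11 | 00-011,001-11
  14 | --1110,-0111-
  15 | -0111-,001-11
  16 | -10000  (sole → essential)
  22 | 01-110  (sole → essential)
  30 | --1110,01-110
  35 | -00011  (sole → essential)
  36 | 10-1-0  (sole → essential)
  38 | 10-1-0  (sole → essential)
  42 | 1-1-10  (sole → essential)
  44 | 10-1-0  (sole → essential)
  46 | --1110,-0111-,1-1-10,10-1-0
  47 | -0111-  (sole → essential)
  50 | 11-010,1100-0
  53 | 11-101  (sole → essential)
  58 | 1-1-10,11-010
  61 | 11-101  (sole → essential)
  62 | --1110,1-1-10
Essential prime implicants: -00011, -0111-, -10000, 00001-, 001000, 01-110, 1-1-10, 10-1-0, 11-101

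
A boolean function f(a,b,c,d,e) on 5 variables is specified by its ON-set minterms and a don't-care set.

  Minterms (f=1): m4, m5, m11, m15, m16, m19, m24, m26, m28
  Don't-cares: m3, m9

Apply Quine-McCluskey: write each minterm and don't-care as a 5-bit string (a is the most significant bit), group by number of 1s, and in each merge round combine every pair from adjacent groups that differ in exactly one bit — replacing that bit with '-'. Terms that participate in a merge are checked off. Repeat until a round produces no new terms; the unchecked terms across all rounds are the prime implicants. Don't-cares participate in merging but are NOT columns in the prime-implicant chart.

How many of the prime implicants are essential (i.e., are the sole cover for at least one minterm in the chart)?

Round 0: 00011✓ 00100✓ 00101✓ 01001✓ 01011✓ 01111✓ 10000✓ 10011✓ 11000✓ 11010✓ 11100✓
Round 1: -0011 0-011 0010- 01-11 010-1 1-000 11-00 110-0
PIs = {-0011, 0-011, 0010-, 01-11, 010-1, 1-000, 11-00, 110-0}
Coverage chart:
  m4: 0010- ←essential
  m5: 0010- ←essential
  m11: 0-011,01-11,010-1
  m15: 01-11 ←essential
  m16: 1-000 ←essential
  m19: -0011 ←essential
  m24: 1-000,11-00,110-0
  m26: 110-0 ←essential
  m28: 11-00 ←essential
Essential: -0011, 0010-, 01-11, 1-000, 11-00, 110-0

6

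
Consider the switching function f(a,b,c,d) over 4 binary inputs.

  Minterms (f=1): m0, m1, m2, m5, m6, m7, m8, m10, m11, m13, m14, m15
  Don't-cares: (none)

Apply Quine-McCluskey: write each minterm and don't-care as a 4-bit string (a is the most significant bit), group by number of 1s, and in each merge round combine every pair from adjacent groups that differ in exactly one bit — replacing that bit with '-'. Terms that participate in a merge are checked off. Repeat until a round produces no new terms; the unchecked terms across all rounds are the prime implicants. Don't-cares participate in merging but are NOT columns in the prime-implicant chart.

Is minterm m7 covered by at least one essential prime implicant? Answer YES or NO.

YES

[col 0] 0000*, 0001*, 0010*, 0101*, 0110*, 0111*, 1000*, 1010*, 1011*, 1101*, 1110*, 1111*
[col 1] -000*, -010*, -101*, -110*, -111*, 0-01, 0-10*, 00-0*, 000-, 01-1*, 011-*, 1-10*, 1-11*, 10-0*, 101-*, 11-1*, 111-*
[col 2] --10, -0-0, -1-1, -11-, 1-1-
Prime implicants: --10, -0-0, -1-1, -11-, 0-01, 000-, 1-1-
PI chart (minterm → PIs covering it):
  0 | -0-0,000-
  1 | 0-01,000-
  2 | --10,-0-0
  5 | -1-1,0-01
  6 | --10,-11-
  7 | -1-1,-11-
  8 | -0-0  (sole → essential)
  10 | --10,-0-0,1-1-
  11 | 1-1-  (sole → essential)
  13 | -1-1  (sole → essential)
  14 | --10,-11-,1-1-
  15 | -1-1,-11-,1-1-
Essential prime implicants: -0-0, -1-1, 1-1-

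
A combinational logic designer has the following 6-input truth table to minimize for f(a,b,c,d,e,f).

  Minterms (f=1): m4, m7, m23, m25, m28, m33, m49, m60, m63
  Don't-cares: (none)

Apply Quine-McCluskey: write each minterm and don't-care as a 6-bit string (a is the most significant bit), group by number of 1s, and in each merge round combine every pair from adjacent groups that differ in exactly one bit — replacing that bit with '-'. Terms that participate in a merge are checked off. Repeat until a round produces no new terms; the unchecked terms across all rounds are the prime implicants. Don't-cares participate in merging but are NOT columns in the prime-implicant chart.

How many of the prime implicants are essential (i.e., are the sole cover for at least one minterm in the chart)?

6

Round 0: 000100 000111✓ 010111✓ 011001 011100✓ 100001✓ 110001✓ 111100✓ 111111
Round 1: -11100 0-0111 1-0001
PIs = {-11100, 0-0111, 000100, 011001, 1-0001, 111111}
Coverage chart:
  m4: 000100 ←essential
  m7: 0-0111 ←essential
  m23: 0-0111 ←essential
  m25: 011001 ←essential
  m28: -11100 ←essential
  m33: 1-0001 ←essential
  m49: 1-0001 ←essential
  m60: -11100 ←essential
  m63: 111111 ←essential
Essential: -11100, 0-0111, 000100, 011001, 1-0001, 111111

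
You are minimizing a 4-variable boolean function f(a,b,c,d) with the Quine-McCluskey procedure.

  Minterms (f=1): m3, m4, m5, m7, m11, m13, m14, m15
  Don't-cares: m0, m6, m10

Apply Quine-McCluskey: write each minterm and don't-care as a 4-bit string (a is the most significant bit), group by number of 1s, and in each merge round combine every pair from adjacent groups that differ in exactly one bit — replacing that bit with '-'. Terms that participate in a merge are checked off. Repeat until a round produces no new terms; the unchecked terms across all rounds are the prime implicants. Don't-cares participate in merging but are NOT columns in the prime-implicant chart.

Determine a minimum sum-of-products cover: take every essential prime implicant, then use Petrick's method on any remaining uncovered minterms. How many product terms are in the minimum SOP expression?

Round 0: 0000✓ 0011✓ 0100✓ 0101✓ 0110✓ 0111✓ 1010✓ 1011✓ 1101✓ 1110✓ 1111✓
Round 1: -011✓ -101✓ -110✓ -111✓ 0-00 0-11✓ 01-0✓ 01-1✓ 010-✓ 011-✓ 1-10✓ 1-11✓ 101-✓ 11-1✓ 111-✓
Round 2: --11 -1-1 -11- 01-- 1-1-
PIs = {--11, -1-1, -11-, 0-00, 01--, 1-1-}
Coverage chart:
  m3: --11 ←essential
  m4: 0-00,01--
  m5: -1-1,01--
  m7: --11,-1-1,-11-,01--
  m11: --11,1-1-
  m13: -1-1 ←essential
  m14: -11-,1-1-
  m15: --11,-1-1,-11-,1-1-
Essential: --11, -1-1
Petrick residual → -11-, 0-00
Min cover (4 terms): cd + bd + bc + a'c'd'

4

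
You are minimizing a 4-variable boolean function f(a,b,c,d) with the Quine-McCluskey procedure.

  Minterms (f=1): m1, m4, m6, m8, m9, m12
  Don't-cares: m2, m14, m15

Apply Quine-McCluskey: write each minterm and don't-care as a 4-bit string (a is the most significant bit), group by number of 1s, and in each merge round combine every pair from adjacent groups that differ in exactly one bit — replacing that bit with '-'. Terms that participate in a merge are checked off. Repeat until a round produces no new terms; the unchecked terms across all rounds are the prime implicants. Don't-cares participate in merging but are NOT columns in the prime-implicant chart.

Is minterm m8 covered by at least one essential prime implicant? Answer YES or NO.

size-2^0 implicants → 0001(✓)  0010(✓)  0100(✓)  0110(✓)  1000(✓)  1001(✓)  1100(✓)  1110(✓)  1111(✓)
size-2^1 implicants → -001  -100(✓)  -110(✓)  0-10  01-0(✓)  1-00  100-  11-0(✓)  111-
size-2^2 implicants → -1-0
Unchecked terms (primes): -001, -1-0, 0-10, 1-00, 100-, 111-
Minterm coverage:
  m1 ⊆ -001 [E]
  m4 ⊆ -1-0 [E]
  m6 ⊆ -1-0,0-10
  m8 ⊆ 1-00,100-
  m9 ⊆ -001,100-
  m12 ⊆ -1-0,1-00
E = {-001, -1-0}

NO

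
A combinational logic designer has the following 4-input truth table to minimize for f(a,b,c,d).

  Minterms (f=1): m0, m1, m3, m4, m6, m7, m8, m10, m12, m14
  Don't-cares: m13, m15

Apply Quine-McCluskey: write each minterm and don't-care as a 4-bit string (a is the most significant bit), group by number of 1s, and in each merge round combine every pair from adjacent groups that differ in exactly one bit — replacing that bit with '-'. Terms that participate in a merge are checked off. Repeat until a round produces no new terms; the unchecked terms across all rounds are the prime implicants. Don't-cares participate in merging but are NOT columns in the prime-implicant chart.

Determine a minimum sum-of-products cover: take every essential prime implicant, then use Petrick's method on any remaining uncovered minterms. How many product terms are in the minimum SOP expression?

size-2^0 implicants → 0000(✓)  0001(✓)  0011(✓)  0100(✓)  0110(✓)  0111(✓)  1000(✓)  1010(✓)  1100(✓)  1101(✓)  1110(✓)  1111(✓)
size-2^1 implicants → -000(✓)  -100(✓)  -110(✓)  -111(✓)  0-00(✓)  0-11  00-1  000-  01-0(✓)  011-(✓)  1-00(✓)  1-10(✓)  10-0(✓)  11-0(✓)  11-1(✓)  110-(✓)  111-(✓)
size-2^2 implicants → --00  -1-0  -11-  1--0  11--
Unchecked terms (primes): --00, -1-0, -11-, 0-11, 00-1, 000-, 1--0, 11--
Minterm coverage:
  m0 ⊆ --00,000-
  m1 ⊆ 00-1,000-
  m3 ⊆ 0-11,00-1
  m4 ⊆ --00,-1-0
  m6 ⊆ -1-0,-11-
  m7 ⊆ -11-,0-11
  m8 ⊆ --00,1--0
  m10 ⊆ 1--0 [E]
  m12 ⊆ --00,-1-0,1--0,11--
  m14 ⊆ -1-0,-11-,1--0,11--
E = {1--0}
Petrick residual → --00, -11-, 00-1
Cover = c'd' + bc + a'b'd + ad'  |cover|=4

4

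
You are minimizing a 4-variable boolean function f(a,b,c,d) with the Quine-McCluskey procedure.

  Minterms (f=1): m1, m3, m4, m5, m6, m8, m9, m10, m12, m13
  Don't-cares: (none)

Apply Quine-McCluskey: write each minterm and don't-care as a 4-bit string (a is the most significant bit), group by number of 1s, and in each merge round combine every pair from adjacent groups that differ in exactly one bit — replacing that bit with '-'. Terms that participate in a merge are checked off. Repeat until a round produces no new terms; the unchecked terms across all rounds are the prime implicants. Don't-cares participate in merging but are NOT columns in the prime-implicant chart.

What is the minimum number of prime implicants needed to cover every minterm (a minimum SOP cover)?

[col 0] 0001*, 0011*, 0100*, 0101*, 0110*, 1000*, 1001*, 1010*, 1100*, 1101*
[col 1] -001*, -100*, -101*, 0-01*, 00-1, 01-0, 010-*, 1-00*, 1-01*, 10-0, 100-*, 110-*
[col 2] --01, -10-, 1-0-
Prime implicants: --01, -10-, 00-1, 01-0, 1-0-, 10-0
PI chart (minterm → PIs covering it):
  1 | --01,00-1
  3 | 00-1  (sole → essential)
  4 | -10-,01-0
  5 | --01,-10-
  6 | 01-0  (sole → essential)
  8 | 1-0-,10-0
  9 | --01,1-0-
  10 | 10-0  (sole → essential)
  12 | -10-,1-0-
  13 | --01,-10-,1-0-
Essential prime implicants: 00-1, 01-0, 10-0
Petrick residual → --01, -10-
Minimum SOP uses 5 PIs: c'd + bc' + a'b'd + a'bd' + ab'd'

5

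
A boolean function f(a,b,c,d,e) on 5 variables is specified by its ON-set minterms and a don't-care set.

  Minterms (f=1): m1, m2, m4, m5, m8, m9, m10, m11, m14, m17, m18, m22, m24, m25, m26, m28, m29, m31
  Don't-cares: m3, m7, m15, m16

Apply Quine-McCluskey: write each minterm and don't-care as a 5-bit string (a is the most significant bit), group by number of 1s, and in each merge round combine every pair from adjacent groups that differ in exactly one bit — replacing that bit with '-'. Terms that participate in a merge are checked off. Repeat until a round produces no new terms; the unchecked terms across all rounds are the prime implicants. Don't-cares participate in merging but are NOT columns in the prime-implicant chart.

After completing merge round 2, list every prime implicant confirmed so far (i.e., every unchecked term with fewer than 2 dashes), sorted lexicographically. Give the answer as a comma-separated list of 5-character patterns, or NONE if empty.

-1111, 0010-, 10-10, 111-1

Round 0: 00001✓ 00010✓ 00011✓ 00100✓ 00101✓ 00111✓ 01000✓ 01001✓ 01010✓ 01011✓ 01110✓ 01111✓ 10000✓ 10001✓ 10010✓ 10110✓ 11000✓ 11001✓ 11010✓ 11100✓ 11101✓ 11111✓
Round 1: -0001✓ -0010✓ -1000✓ -1001✓ -1010✓ -1111 0-001✓ 0-010✓ 0-011✓ 0-111✓ 00-01✓ 00-11✓ 000-1✓ 0001-✓ 001-1✓ 0010- 01-10✓ 01-11✓ 010-0✓ 010-1✓ 0100-✓ 0101-✓ 0111-✓ 1-000✓ 1-001✓ 1-010✓ 10-10 100-0✓ 1000-✓ 11-00✓ 11-01✓ 110-0✓ 1100-✓ 111-1 1110-✓
Round 2: --001 --010 -10-0 -100- 0--11 0-0-1 0-01- 00--1 01-1- 010-- 1-0-0 1-00- 11-0-
PIs = {--001, --010, -10-0, -100-, -1111, 0--11, 0-0-1, 0-01-, 00--1, 0010-, 01-1-, 010--, 1-0-0, 1-00-, 10-10, 11-0-, 111-1}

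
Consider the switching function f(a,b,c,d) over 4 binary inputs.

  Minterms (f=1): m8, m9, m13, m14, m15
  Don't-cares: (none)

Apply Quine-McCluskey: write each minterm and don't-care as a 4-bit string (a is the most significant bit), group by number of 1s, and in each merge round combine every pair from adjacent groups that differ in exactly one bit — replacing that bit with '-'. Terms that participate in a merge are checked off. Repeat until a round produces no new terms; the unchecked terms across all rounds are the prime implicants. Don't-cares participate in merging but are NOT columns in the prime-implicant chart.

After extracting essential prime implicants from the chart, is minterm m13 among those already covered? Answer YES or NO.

Round 0: 1000✓ 1001✓ 1101✓ 1110✓ 1111✓
Round 1: 1-01 100- 11-1 111-
PIs = {1-01, 100-, 11-1, 111-}
Coverage chart:
  m8: 100- ←essential
  m9: 1-01,100-
  m13: 1-01,11-1
  m14: 111- ←essential
  m15: 11-1,111-
Essential: 100-, 111-

NO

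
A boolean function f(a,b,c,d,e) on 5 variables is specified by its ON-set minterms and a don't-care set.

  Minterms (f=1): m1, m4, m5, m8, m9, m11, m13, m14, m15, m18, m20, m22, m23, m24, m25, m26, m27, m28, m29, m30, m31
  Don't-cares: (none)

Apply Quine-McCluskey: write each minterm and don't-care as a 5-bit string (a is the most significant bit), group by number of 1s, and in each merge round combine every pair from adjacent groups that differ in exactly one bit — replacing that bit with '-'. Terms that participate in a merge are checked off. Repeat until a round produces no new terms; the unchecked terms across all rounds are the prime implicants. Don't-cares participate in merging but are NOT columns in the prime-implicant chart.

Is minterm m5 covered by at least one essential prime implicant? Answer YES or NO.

Round 0: 00001✓ 00100✓ 00101✓ 01000✓ 01001✓ 01011✓ 01101✓ 01110✓ 01111✓ 10010✓ 10100✓ 10110✓ 10111✓ 11000✓ 11001✓ 11010✓ 11011✓ 11100✓ 11101✓ 11110✓ 11111✓
Round 1: -0100 -1000✓ -1001✓ -1011✓ -1101✓ -1110✓ -1111✓ 0-001✓ 0-101✓ 00-01✓ 0010- 01-01✓ 01-11✓ 010-1✓ 0100-✓ 011-1✓ 0111-✓ 1-010✓ 1-100✓ 1-110✓ 1-111✓ 10-10✓ 101-0✓ 1011-✓ 11-00✓ 11-01✓ 11-10✓ 11-11✓ 110-0✓ 110-1✓ 1100-✓ 1101-✓ 111-0✓ 111-1✓ 1110-✓ 1111-✓
Round 2: -1-01✓ -1-11✓ -10-1✓ -100- -11-1✓ -111- 0--01 01--1✓ 1--10 1-1-0 1-11- 11--0✓ 11--1✓ 11-0-✓ 11-1-✓ 110--✓ 111--✓
Round 3: -1--1 11---
PIs = {-0100, -1--1, -100-, -111-, 0--01, 0010-, 1--10, 1-1-0, 1-11-, 11---}
Coverage chart:
  m1: 0--01 ←essential
  m4: -0100,0010-
  m5: 0--01,0010-
  m8: -100- ←essential
  m9: -1--1,-100-,0--01
  m11: -1--1 ←essential
  m13: -1--1,0--01
  m14: -111- ←essential
  m15: -1--1,-111-
  m18: 1--10 ←essential
  m20: -0100,1-1-0
  m22: 1--10,1-1-0,1-11-
  m23: 1-11- ←essential
  m24: -100-,11---
  m25: -1--1,-100-,11---
  m26: 1--10,11---
  m27: -1--1,11---
  m28: 1-1-0,11---
  m29: -1--1,11---
  m30: -111-,1--10,1-1-0,1-11-,11---
  m31: -1--1,-111-,1-11-,11---
Essential: -1--1, -100-, -111-, 0--01, 1--10, 1-11-

YES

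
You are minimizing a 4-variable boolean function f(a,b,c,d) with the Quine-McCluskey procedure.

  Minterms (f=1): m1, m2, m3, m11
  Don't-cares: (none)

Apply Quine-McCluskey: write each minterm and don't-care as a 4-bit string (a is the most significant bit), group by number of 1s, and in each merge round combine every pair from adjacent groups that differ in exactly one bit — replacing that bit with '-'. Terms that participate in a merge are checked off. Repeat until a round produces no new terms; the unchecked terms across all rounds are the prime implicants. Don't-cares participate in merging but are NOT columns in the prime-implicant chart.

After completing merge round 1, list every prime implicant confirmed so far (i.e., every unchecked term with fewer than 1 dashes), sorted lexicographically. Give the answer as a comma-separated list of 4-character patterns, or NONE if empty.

NONE

size-2^0 implicants → 0001(✓)  0010(✓)  0011(✓)  1011(✓)
size-2^1 implicants → -011  00-1  001-
Unchecked terms (primes): -011, 00-1, 001-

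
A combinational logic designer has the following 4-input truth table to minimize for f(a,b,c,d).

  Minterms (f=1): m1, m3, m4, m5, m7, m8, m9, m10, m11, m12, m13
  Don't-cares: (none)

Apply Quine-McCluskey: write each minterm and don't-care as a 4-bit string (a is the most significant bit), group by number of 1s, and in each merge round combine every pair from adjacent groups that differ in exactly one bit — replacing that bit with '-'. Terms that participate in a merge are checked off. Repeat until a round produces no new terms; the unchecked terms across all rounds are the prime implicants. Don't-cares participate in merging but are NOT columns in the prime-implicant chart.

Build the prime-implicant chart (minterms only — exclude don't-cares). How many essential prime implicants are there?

3

Round 0: 0001✓ 0011✓ 0100✓ 0101✓ 0111✓ 1000✓ 1001✓ 1010✓ 1011✓ 1100✓ 1101✓
Round 1: -001✓ -011✓ -100✓ -101✓ 0-01✓ 0-11✓ 00-1✓ 01-1✓ 010-✓ 1-00✓ 1-01✓ 10-0✓ 10-1✓ 100-✓ 101-✓ 110-✓
Round 2: --01 -0-1 -10- 0--1 1-0- 10--
PIs = {--01, -0-1, -10-, 0--1, 1-0-, 10--}
Coverage chart:
  m1: --01,-0-1,0--1
  m3: -0-1,0--1
  m4: -10- ←essential
  m5: --01,-10-,0--1
  m7: 0--1 ←essential
  m8: 1-0-,10--
  m9: --01,-0-1,1-0-,10--
  m10: 10-- ←essential
  m11: -0-1,10--
  m12: -10-,1-0-
  m13: --01,-10-,1-0-
Essential: -10-, 0--1, 10--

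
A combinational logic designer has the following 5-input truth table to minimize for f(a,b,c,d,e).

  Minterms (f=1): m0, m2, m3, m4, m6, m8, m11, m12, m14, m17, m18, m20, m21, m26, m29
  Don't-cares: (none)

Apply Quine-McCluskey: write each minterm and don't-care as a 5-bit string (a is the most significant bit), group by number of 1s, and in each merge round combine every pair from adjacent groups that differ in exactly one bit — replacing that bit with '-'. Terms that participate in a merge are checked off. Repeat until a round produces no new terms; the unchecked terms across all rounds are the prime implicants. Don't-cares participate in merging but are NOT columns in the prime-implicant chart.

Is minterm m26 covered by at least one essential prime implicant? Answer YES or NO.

Round 0: 00000✓ 00010✓ 00011✓ 00100✓ 00110✓ 01000✓ 01011✓ 01100✓ 01110✓ 10001✓ 10010✓ 10100✓ 10101✓ 11010✓ 11101✓
Round 1: -0010 -0100 0-000✓ 0-011 0-100✓ 0-110✓ 00-00✓ 00-10✓ 000-0✓ 0001- 001-0✓ 01-00✓ 011-0✓ 1-010 1-101 10-01 1010-
Round 2: 0--00 0-1-0 00--0
PIs = {-0010, -0100, 0--00, 0-011, 0-1-0, 00--0, 0001-, 1-010, 1-101, 10-01, 1010-}
Coverage chart:
  m0: 0--00,00--0
  m2: -0010,00--0,0001-
  m3: 0-011,0001-
  m4: -0100,0--00,0-1-0,00--0
  m6: 0-1-0,00--0
  m8: 0--00 ←essential
  m11: 0-011 ←essential
  m12: 0--00,0-1-0
  m14: 0-1-0 ←essential
  m17: 10-01 ←essential
  m18: -0010,1-010
  m20: -0100,1010-
  m21: 1-101,10-01,1010-
  m26: 1-010 ←essential
  m29: 1-101 ←essential
Essential: 0--00, 0-011, 0-1-0, 1-010, 1-101, 10-01

YES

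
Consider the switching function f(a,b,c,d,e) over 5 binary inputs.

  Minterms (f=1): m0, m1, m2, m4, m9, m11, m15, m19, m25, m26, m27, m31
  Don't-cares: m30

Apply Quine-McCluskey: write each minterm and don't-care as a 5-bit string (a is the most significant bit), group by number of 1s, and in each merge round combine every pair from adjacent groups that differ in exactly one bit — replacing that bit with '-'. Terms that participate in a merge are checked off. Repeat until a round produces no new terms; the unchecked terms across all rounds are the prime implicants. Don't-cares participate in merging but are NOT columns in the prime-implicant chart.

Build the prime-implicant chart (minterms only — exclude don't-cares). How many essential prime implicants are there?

[col 0] 00000*, 00001*, 00010*, 00100*, 01001*, 01011*, 01111*, 10011*, 11001*, 11010*, 11011*, 11110*, 11111*
[col 1] -1001*, -1011*, -1111*, 0-001, 00-00, 000-0, 0000-, 01-11*, 010-1*, 1-011, 11-10*, 11-11*, 110-1*, 1101-*, 1111-*
[col 2] -1-11, -10-1, 11-1-
Prime implicants: -1-11, -10-1, 0-001, 00-00, 000-0, 0000-, 1-011, 11-1-
PI chart (minterm → PIs covering it):
  0 | 00-00,000-0,0000-
  1 | 0-001,0000-
  2 | 000-0  (sole → essential)
  4 | 00-00  (sole → essential)
  9 | -10-1,0-001
  11 | -1-11,-10-1
  15 | -1-11  (sole → essential)
  19 | 1-011  (sole → essential)
  25 | -10-1  (sole → essential)
  26 | 11-1-  (sole → essential)
  27 | -1-11,-10-1,1-011,11-1-
  31 | -1-11,11-1-
Essential prime implicants: -1-11, -10-1, 00-00, 000-0, 1-011, 11-1-

6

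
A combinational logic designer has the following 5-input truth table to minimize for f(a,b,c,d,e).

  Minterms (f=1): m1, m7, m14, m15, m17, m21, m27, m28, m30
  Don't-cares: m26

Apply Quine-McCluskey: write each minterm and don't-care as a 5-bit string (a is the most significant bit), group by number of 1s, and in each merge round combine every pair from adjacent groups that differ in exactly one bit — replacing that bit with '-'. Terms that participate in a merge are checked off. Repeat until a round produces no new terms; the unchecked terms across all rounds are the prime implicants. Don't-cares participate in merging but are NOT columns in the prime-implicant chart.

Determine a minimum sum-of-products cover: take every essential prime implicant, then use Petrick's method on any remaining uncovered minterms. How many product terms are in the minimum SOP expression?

6

[col 0] 00001*, 00111*, 01110*, 01111*, 10001*, 10101*, 11010*, 11011*, 11100*, 11110*
[col 1] -0001, -1110, 0-111, 0111-, 10-01, 11-10, 1101-, 111-0
Prime implicants: -0001, -1110, 0-111, 0111-, 10-01, 11-10, 1101-, 111-0
PI chart (minterm → PIs covering it):
  1 | -0001  (sole → essential)
  7 | 0-111  (sole → essential)
  14 | -1110,0111-
  15 | 0-111,0111-
  17 | -0001,10-01
  21 | 10-01  (sole → essential)
  27 | 1101-  (sole → essential)
  28 | 111-0  (sole → essential)
  30 | -1110,11-10,111-0
Essential prime implicants: -0001, 0-111, 10-01, 1101-, 111-0
Petrick residual → -1110
Minimum SOP uses 6 PIs: b'c'd'e + bcde' + a'cde + ab'd'e + abc'd + abce'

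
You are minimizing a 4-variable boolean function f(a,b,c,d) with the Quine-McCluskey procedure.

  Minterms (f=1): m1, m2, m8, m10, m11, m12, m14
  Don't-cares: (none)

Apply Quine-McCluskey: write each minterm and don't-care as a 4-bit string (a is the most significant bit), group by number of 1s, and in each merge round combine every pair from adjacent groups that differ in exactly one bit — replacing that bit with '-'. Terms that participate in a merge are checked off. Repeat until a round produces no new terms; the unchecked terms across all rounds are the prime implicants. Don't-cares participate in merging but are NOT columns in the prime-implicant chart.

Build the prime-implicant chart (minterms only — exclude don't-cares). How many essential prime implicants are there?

4

[col 0] 0001, 0010*, 1000*, 1010*, 1011*, 1100*, 1110*
[col 1] -010, 1-00*, 1-10*, 10-0*, 101-, 11-0*
[col 2] 1--0
Prime implicants: -010, 0001, 1--0, 101-
PI chart (minterm → PIs covering it):
  1 | 0001  (sole → essential)
  2 | -010  (sole → essential)
  8 | 1--0  (sole → essential)
  10 | -010,1--0,101-
  11 | 101-  (sole → essential)
  12 | 1--0  (sole → essential)
  14 | 1--0  (sole → essential)
Essential prime implicants: -010, 0001, 1--0, 101-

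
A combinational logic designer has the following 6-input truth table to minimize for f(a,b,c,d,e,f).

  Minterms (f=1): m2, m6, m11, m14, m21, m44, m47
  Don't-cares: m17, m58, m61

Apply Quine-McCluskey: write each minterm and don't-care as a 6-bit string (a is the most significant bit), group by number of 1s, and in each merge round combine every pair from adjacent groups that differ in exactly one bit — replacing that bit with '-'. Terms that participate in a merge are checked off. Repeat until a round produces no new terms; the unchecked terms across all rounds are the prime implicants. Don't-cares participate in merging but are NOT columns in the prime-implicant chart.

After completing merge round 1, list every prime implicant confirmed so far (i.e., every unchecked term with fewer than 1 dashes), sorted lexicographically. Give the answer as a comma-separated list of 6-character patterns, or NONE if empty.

001011, 101100, 101111, 111010, 111101

Round 0: 000010✓ 000110✓ 001011 001110✓ 010001✓ 010101✓ 101100 101111 111010 111101
Round 1: 00-110 000-10 010-01
PIs = {00-110, 000-10, 001011, 010-01, 101100, 101111, 111010, 111101}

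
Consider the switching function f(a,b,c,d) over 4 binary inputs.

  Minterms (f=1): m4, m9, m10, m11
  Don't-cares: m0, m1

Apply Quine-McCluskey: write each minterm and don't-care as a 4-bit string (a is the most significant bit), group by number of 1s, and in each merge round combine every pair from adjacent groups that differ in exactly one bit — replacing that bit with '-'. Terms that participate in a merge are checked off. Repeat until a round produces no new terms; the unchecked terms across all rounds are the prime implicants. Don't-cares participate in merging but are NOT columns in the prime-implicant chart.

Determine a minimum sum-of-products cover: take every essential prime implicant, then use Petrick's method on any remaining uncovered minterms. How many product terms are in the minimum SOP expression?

[col 0] 0000*, 0001*, 0100*, 1001*, 1010*, 1011*
[col 1] -001, 0-00, 000-, 10-1, 101-
Prime implicants: -001, 0-00, 000-, 10-1, 101-
PI chart (minterm → PIs covering it):
  4 | 0-00  (sole → essential)
  9 | -001,10-1
  10 | 101-  (sole → essential)
  11 | 10-1,101-
Essential prime implicants: 0-00, 101-
Petrick residual → -001
Minimum SOP uses 3 PIs: b'c'd + a'c'd' + ab'c

3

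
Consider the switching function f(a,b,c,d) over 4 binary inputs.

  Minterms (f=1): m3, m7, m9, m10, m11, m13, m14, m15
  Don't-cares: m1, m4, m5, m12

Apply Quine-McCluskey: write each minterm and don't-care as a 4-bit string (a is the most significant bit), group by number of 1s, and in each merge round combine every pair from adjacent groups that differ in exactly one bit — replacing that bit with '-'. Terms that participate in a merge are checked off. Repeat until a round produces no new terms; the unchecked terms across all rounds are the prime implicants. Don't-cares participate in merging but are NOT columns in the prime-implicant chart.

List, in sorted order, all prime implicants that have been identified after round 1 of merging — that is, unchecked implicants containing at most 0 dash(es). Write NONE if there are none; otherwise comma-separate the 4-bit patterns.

Round 0: 0001✓ 0011✓ 0100✓ 0101✓ 0111✓ 1001✓ 1010✓ 1011✓ 1100✓ 1101✓ 1110✓ 1111✓
Round 1: -001✓ -011✓ -100✓ -101✓ -111✓ 0-01✓ 0-11✓ 00-1✓ 01-1✓ 010-✓ 1-01✓ 1-10✓ 1-11✓ 10-1✓ 101-✓ 11-0✓ 11-1✓ 110-✓ 111-✓
Round 2: --01✓ --11✓ -0-1✓ -1-1✓ -10- 0--1✓ 1--1✓ 1-1- 11--
Round 3: ---1
PIs = {---1, -10-, 1-1-, 11--}

NONE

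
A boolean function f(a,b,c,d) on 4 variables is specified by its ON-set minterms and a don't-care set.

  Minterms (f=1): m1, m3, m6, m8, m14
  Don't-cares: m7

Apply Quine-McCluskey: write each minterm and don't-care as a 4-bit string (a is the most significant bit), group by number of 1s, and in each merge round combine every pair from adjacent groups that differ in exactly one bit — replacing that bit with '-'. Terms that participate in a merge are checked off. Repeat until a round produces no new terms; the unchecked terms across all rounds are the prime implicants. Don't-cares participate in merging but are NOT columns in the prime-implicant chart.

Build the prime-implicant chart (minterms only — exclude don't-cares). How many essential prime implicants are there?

3

Round 0: 0001✓ 0011✓ 0110✓ 0111✓ 1000 1110✓
Round 1: -110 0-11 00-1 011-
PIs = {-110, 0-11, 00-1, 011-, 1000}
Coverage chart:
  m1: 00-1 ←essential
  m3: 0-11,00-1
  m6: -110,011-
  m8: 1000 ←essential
  m14: -110 ←essential
Essential: -110, 00-1, 1000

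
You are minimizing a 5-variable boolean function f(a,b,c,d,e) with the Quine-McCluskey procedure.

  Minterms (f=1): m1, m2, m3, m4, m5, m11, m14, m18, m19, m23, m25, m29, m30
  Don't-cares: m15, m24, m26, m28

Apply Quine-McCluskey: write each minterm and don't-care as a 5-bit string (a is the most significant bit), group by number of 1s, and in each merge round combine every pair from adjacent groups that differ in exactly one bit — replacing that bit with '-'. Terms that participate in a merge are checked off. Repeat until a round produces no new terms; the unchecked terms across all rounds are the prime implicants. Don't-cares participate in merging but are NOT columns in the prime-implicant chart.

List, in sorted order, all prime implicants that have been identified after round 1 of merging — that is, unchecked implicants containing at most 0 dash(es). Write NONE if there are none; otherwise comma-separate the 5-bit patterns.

size-2^0 implicants → 00001(✓)  00010(✓)  00011(✓)  00100(✓)  00101(✓)  01011(✓)  01110(✓)  01111(✓)  10010(✓)  10011(✓)  10111(✓)  11000(✓)  11001(✓)  11010(✓)  11100(✓)  11101(✓)  11110(✓)
size-2^1 implicants → -0010(✓)  -0011(✓)  -1110  0-011  00-01  000-1  0001-(✓)  0010-  01-11  0111-  1-010  10-11  1001-(✓)  11-00(✓)  11-01(✓)  11-10(✓)  110-0(✓)  1100-(✓)  111-0(✓)  1110-(✓)
size-2^2 implicants → -001-  11--0  11-0-
Unchecked terms (primes): -001-, -1110, 0-011, 00-01, 000-1, 0010-, 01-11, 0111-, 1-010, 10-11, 11--0, 11-0-

NONE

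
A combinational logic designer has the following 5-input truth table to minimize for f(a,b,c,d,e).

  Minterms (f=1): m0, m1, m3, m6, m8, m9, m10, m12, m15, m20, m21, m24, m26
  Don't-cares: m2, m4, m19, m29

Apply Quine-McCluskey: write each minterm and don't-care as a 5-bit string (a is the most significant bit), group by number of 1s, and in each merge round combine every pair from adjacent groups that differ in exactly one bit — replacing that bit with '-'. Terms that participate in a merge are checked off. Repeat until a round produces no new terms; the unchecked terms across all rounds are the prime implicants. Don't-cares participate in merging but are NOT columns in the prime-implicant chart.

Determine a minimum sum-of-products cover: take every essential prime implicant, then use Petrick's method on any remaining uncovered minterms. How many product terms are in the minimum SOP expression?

7

Round 0: 00000✓ 00001✓ 00010✓ 00011✓ 00100✓ 00110✓ 01000✓ 01001✓ 01010✓ 01100✓ 01111 10011✓ 10100✓ 10101✓ 11000✓ 11010✓ 11101✓
Round 1: -0011 -0100 -1000✓ -1010✓ 0-000✓ 0-001✓ 0-010✓ 0-100✓ 00-00✓ 00-10✓ 000-0✓ 000-1✓ 0000-✓ 0001-✓ 001-0✓ 01-00✓ 010-0✓ 0100-✓ 1-101 1010- 110-0✓
Round 2: -10-0 0--00 0-0-0 0-00- 00--0 000--
PIs = {-0011, -0100, -10-0, 0--00, 0-0-0, 0-00-, 00--0, 000--, 01111, 1-101, 1010-}
Coverage chart:
  m0: 0--00,0-0-0,0-00-,00--0,000--
  m1: 0-00-,000--
  m3: -0011,000--
  m6: 00--0 ←essential
  m8: -10-0,0--00,0-0-0,0-00-
  m9: 0-00- ←essential
  m10: -10-0,0-0-0
  m12: 0--00 ←essential
  m15: 01111 ←essential
  m20: -0100,1010-
  m21: 1-101,1010-
  m24: -10-0 ←essential
  m26: -10-0 ←essential
Essential: -10-0, 0--00, 0-00-, 00--0, 01111
Petrick residual → -0011, 1010-
Min cover (7 terms): b'c'de + bc'e' + a'd'e' + a'c'd' + a'b'e' + a'bcde + ab'cd'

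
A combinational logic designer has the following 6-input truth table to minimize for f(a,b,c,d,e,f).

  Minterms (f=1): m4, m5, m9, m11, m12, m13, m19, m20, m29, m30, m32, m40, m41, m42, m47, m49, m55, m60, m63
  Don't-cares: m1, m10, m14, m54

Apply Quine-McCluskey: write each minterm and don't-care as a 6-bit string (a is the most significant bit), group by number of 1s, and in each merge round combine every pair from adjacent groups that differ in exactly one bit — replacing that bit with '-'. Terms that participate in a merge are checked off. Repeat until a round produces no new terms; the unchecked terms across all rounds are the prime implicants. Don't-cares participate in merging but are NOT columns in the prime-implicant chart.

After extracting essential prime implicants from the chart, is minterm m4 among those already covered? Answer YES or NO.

YES

Round 0: 000001✓ 000100✓ 000101✓ 001001✓ 001010✓ 001011✓ 001100✓ 001101✓ 001110✓ 010011 010100✓ 011101✓ 011110✓ 100000✓ 101000✓ 101001✓ 101010✓ 101111✓ 110001 110110✓ 110111✓ 111100 111111✓
Round 1: -01001 -01010 0-0100 0-1101 0-1110 00-001✓ 00-100✓ 00-101✓ 000-01✓ 00010-✓ 001-01✓ 001-10 0010-1 00101- 0011-0 00110-✓ 1-1111 10-000 1010-0 10100- 11-111 11011-
Round 2: 00--01 00-10-
PIs = {-01001, -01010, 0-0100, 0-1101, 0-1110, 00--01, 00-10-, 001-10, 0010-1, 00101-, 0011-0, 010011, 1-1111, 10-000, 1010-0, 10100-, 11-111, 110001, 11011-, 111100}
Coverage chart:
  m4: 0-0100,00-10-
  m5: 00--01,00-10-
  m9: -01001,00--01,0010-1
  m11: 0010-1,00101-
  m12: 00-10-,0011-0
  m13: 0-1101,00--01,00-10-
  m19: 010011 ←essential
  m20: 0-0100 ←essential
  m29: 0-1101 ←essential
  m30: 0-1110 ←essential
  m32: 10-000 ←essential
  m40: 10-000,1010-0,10100-
  m41: -01001,10100-
  m42: -01010,1010-0
  m47: 1-1111 ←essential
  m49: 110001 ←essential
  m55: 11-111,11011-
  m60: 111100 ←essential
  m63: 1-1111,11-111
Essential: 0-0100, 0-1101, 0-1110, 010011, 1-1111, 10-000, 110001, 111100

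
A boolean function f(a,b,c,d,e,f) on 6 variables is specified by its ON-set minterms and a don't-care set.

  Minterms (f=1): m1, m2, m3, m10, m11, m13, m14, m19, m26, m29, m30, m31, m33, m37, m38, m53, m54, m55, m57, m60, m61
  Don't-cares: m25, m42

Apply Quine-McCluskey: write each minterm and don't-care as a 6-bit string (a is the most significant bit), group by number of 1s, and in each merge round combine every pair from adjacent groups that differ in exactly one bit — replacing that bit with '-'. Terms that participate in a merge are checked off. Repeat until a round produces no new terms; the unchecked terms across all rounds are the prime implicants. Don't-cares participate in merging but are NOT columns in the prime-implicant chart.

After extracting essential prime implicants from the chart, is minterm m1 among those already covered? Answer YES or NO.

size-2^0 implicants → 000001(✓)  000010(✓)  000011(✓)  001010(✓)  001011(✓)  001101(✓)  001110(✓)  010011(✓)  011001(✓)  011010(✓)  011101(✓)  011110(✓)  011111(✓)  100001(✓)  100101(✓)  100110(✓)  101010(✓)  110101(✓)  110110(✓)  110111(✓)  111001(✓)  111100(✓)  111101(✓)
size-2^1 implicants → -00001  -01010  -11001(✓)  -11101(✓)  0-0011  0-1010(✓)  0-1101  0-1110(✓)  00-010(✓)  00-011(✓)  0000-1  00001-(✓)  001-10(✓)  00101-(✓)  011-01(✓)  011-10(✓)  0111-1  01111-  1-0101  1-0110  100-01  11-101  1101-1  11011-  111-01(✓)  11110-
size-2^2 implicants → -11-01  0-1-10  00-01-
Unchecked terms (primes): -00001, -01010, -11-01, 0-0011, 0-1-10, 0-1101, 00-01-, 0000-1, 0111-1, 01111-, 1-0101, 1-0110, 100-01, 11-101, 1101-1, 11011-, 11110-
Minterm coverage:
  m1 ⊆ -00001,0000-1
  m2 ⊆ 00-01- [E]
  m3 ⊆ 0-0011,00-01-,0000-1
  m10 ⊆ -01010,0-1-10,00-01-
  m11 ⊆ 00-01- [E]
  m13 ⊆ 0-1101 [E]
  m14 ⊆ 0-1-10 [E]
  m19 ⊆ 0-0011 [E]
  m26 ⊆ 0-1-10 [E]
  m29 ⊆ -11-01,0-1101,0111-1
  m30 ⊆ 0-1-10,01111-
  m31 ⊆ 0111-1,01111-
  m33 ⊆ -00001,100-01
  m37 ⊆ 1-0101,100-01
  m38 ⊆ 1-0110 [E]
  m53 ⊆ 1-0101,11-101,1101-1
  m54 ⊆ 1-0110,11011-
  m55 ⊆ 1101-1,11011-
  m57 ⊆ -11-01 [E]
  m60 ⊆ 11110- [E]
  m61 ⊆ -11-01,11-101,11110-
E = {-11-01, 0-0011, 0-1-10, 0-1101, 00-01-, 1-0110, 11110-}

NO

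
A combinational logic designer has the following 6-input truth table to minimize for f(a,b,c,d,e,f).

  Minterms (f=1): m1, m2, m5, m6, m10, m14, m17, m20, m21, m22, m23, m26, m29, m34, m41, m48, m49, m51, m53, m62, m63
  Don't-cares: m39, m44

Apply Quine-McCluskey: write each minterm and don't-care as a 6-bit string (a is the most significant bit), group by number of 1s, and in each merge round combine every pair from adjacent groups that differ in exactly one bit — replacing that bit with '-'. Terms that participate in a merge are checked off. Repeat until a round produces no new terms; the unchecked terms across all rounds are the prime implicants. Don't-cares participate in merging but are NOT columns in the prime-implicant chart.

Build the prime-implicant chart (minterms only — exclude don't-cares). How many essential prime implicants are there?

11

[col 0] 000001*, 000010*, 000101*, 000110*, 001010*, 001110*, 010001*, 010100*, 010101*, 010110*, 010111*, 011010*, 011101*, 100010*, 100111, 101001, 101100, 110000*, 110001*, 110011*, 110101*, 111110*, 111111*
[col 1] -00010, -10001*, -10101*, 0-0001*, 0-0101*, 0-0110, 0-1010, 00-010*, 00-110*, 000-01*, 000-10*, 001-10*, 01-101, 010-01*, 0101-0*, 0101-1*, 01010-*, 01011-*, 110-01*, 1100-1, 11000-, 11111-
[col 2] -10-01, 0-0-01, 00--10, 0101--
Prime implicants: -00010, -10-01, 0-0-01, 0-0110, 0-1010, 00--10, 01-101, 0101--, 100111, 101001, 101100, 1100-1, 11000-, 11111-
PI chart (minterm → PIs covering it):
  1 | 0-0-01  (sole → essential)
  2 | -00010,00--10
  5 | 0-0-01  (sole → essential)
  6 | 0-0110,00--10
  10 | 0-1010,00--10
  14 | 00--10  (sole → essential)
  17 | -10-01,0-0-01
  20 | 0101--  (sole → essential)
  21 | -10-01,0-0-01,01-101,0101--
  22 | 0-0110,0101--
  23 | 0101--  (sole → essential)
  26 | 0-1010  (sole → essential)
  29 | 01-101  (sole → essential)
  34 | -00010  (sole → essential)
  41 | 101001  (sole → essential)
  48 | 11000-  (sole → essential)
  49 | -10-01,1100-1,11000-
  51 | 1100-1  (sole → essential)
  53 | -10-01  (sole → essential)
  62 | 11111-  (sole → essential)
  63 | 11111-  (sole → essential)
Essential prime implicants: -00010, -10-01, 0-0-01, 0-1010, 00--10, 01-101, 0101--, 101001, 1100-1, 11000-, 11111-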